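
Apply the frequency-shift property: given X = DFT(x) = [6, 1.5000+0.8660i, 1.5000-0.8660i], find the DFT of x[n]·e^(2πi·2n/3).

Modulation property: DFT(ω_3^(-2n)·x[n]) = X[(k-2) mod 3], so circularly shift X by 2 positions.

X[k-2] = [1.5000+0.8660i, 1.5000-0.8660i, 6]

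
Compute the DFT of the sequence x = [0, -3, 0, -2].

X[k] = Σ(n=0 to 3) x[n] · ω_4^(nk)
where ω_4 = e^(-2πi/4)

Computing each X[k]:
X[0] = -5
X[1] = 1i
X[2] = 5
X[3] = -1i

X = [-5, 1i, 5, -1i]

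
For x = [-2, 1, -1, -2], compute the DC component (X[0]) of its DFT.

X[0] = Σ(n=0 to 3) x[n] · ω_4^0 = Σ x[n]
= (-2) + (1) + (-1) + (-2)

X[0] = -4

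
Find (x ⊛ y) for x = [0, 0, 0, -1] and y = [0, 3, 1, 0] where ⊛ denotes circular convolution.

(x ⊛ y)[n] = Σ(m=0 to 3) x[m] · y[(n-m) mod 4]

Computing each output sample:
(x ⊛ y)[0] = -3
(x ⊛ y)[1] = -1
(x ⊛ y)[2] = 0
(x ⊛ y)[3] = 0

x ⊛ y = [-3, -1, 0, 0]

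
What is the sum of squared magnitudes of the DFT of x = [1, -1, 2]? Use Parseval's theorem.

Parseval: Σ|x[n]|² = (1/N)Σ|X[k]|², so Σ|X[k]|² = N·Σ|x[n]|² = 3·6.0000

Σ|X[k]|² = N·Σ|x[n]|² = 3·6.0000 = 18.0000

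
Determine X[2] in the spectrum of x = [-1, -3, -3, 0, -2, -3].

X[2] = Σ(n=0 to 5) x[n] · ω_6^(2n) where ω_6 = e^(-2πi/6)
= (-1)·ω_6^0 + (-3)·ω_6^2 + (-3)·ω_6^4 + (0)·ω_6^6 + (-2)·ω_6^8 + (-3)·ω_6^10

X[2] = 4.5000-0.8660i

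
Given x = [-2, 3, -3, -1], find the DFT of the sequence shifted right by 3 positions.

Time shift by 3: X_shifted[k] = ω_4^(3k) · X[k]
Shifted x = [3, -3, -1, -2]

DFT(x[n-3]) = [-3, 4+1i, 7, 4-1i]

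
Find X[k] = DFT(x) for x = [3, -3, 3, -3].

X[k] = Σ(n=0 to 3) x[n] · ω_4^(nk)
where ω_4 = e^(-2πi/4)

Computing each X[k]:
X[0] = 0
X[1] = 0
X[2] = 12
X[3] = 0

X = [0, 0, 12, 0]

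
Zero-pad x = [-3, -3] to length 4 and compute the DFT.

Original 2-point DFT: [-6, 0]
Zero-padded 4-point DFT provides frequency interpolation.

DFT_4([x, 0, ...]) = [-6, -3+3i, 0, -3-3i]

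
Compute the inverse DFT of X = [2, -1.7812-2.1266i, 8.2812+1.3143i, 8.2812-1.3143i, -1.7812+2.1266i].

x[n] = (1/5) Σ(k=0 to 4) X[k] · e^(2πikn/5)

Computing each x[n]:
x[0] = 3
x[1] = -2
x[2] = 3
x[3] = 1
x[4] = -3

x = [3, -2, 3, 1, -3]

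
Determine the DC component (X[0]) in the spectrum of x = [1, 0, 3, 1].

X[0] = Σ(n=0 to 3) x[n] · ω_4^0 = Σ x[n]
= (1) + (0) + (3) + (1)

X[0] = 5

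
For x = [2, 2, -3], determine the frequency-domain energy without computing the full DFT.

Parseval: Σ|x[n]|² = (1/N)Σ|X[k]|², so Σ|X[k]|² = N·Σ|x[n]|² = 3·17.0000

Σ|X[k]|² = N·Σ|x[n]|² = 3·17.0000 = 51.0000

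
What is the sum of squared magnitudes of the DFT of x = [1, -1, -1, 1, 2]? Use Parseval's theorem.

Parseval: Σ|x[n]|² = (1/N)Σ|X[k]|², so Σ|X[k]|² = N·Σ|x[n]|² = 5·8.0000

Σ|X[k]|² = N·Σ|x[n]|² = 5·8.0000 = 40.0000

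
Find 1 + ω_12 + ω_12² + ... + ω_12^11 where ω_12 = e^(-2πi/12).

Sum of all nth roots of unity equals 0 for n > 1 (geometric series with r ≠ 1).

0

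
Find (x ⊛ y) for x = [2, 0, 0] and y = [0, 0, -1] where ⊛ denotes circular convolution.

(x ⊛ y)[n] = Σ(m=0 to 2) x[m] · y[(n-m) mod 3]

Computing each output sample:
(x ⊛ y)[0] = 0
(x ⊛ y)[1] = 0
(x ⊛ y)[2] = -2

x ⊛ y = [0, 0, -2]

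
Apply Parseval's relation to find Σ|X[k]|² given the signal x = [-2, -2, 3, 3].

Parseval: Σ|x[n]|² = (1/N)Σ|X[k]|², so Σ|X[k]|² = N·Σ|x[n]|² = 4·26.0000

Σ|X[k]|² = N·Σ|x[n]|² = 4·26.0000 = 104.0000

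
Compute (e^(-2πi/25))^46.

Since ω_25^25 = 1, powers reduce modulo 25.
46 mod 25 = 21
So ω_25^46 = ω_25^21 = e^(-2πi·21/25)

ω_25^46 = ω_25^21 = 0.5358+0.8443i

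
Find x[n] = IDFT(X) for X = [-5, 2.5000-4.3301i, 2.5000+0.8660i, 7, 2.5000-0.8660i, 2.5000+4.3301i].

x[n] = (1/6) Σ(k=0 to 5) X[k] · e^(2πikn/6)

Computing each x[n]:
x[0] = 2
x[1] = -1
x[2] = 1
x[3] = -2
x[4] = -2
x[5] = -3

x = [2, -1, 1, -2, -2, -3]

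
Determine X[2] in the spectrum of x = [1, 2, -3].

X[2] = Σ(n=0 to 2) x[n] · ω_3^(2n) where ω_3 = e^(-2πi/3)
= (1)·ω_3^0 + (2)·ω_3^2 + (-3)·ω_3^4

X[2] = 1.5000+4.3301i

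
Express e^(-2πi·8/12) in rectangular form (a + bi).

ω_12^8 = e^(-2πi·8/12)
= cos(-2π·8/12) + i·sin(-2π·8/12)
= cos(-16π/12) + i·sin(-16π/12)

ω_12^8 = cos(-16π/12) + i·sin(-16π/12) = -0.5000+0.8660i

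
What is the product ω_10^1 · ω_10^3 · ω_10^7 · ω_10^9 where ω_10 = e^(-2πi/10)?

The primitive 10th roots of unity are ω_10^k for k coprime to 10: k ∈ {1, 3, 7, 9}
Their product equals the constant term of the cyclotomic polynomial Φ_10(x) up to sign.
For n ≥ 3, the product of all primitive nth roots of unity is 1. (For n=1 it is 1; for n=2 it is -1.)

1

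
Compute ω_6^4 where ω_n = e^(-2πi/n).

ω_6^4 = e^(-2πi·4/6)
= cos(-2π·4/6) + i·sin(-2π·4/6)
= cos(-8π/6) + i·sin(-8π/6)

ω_6^4 = cos(-8π/6) + i·sin(-8π/6) = -0.5000+0.8660i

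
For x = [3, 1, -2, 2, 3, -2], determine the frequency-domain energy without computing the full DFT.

Parseval: Σ|x[n]|² = (1/N)Σ|X[k]|², so Σ|X[k]|² = N·Σ|x[n]|² = 6·31.0000

Σ|X[k]|² = N·Σ|x[n]|² = 6·31.0000 = 186.0000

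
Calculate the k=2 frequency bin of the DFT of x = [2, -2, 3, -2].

X[2] = Σ(n=0 to 3) x[n] · ω_4^(2n) where ω_4 = e^(-2πi/4)
= (2)·ω_4^0 + (-2)·ω_4^2 + (3)·ω_4^4 + (-2)·ω_4^6

X[2] = 9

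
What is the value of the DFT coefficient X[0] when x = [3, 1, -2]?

X[0] = Σ(n=0 to 2) x[n] · ω_3^0 = Σ x[n]
= (3) + (1) + (-2)

X[0] = 2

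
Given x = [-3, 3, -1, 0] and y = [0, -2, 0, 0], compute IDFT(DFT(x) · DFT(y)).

(x ⊛ y)[n] = Σ(m=0 to 3) x[m] · y[(n-m) mod 4]

Computing each output sample:
(x ⊛ y)[0] = 0
(x ⊛ y)[1] = 6
(x ⊛ y)[2] = -6
(x ⊛ y)[3] = 2

x ⊛ y = [0, 6, -6, 2]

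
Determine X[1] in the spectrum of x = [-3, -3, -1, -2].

X[1] = Σ(n=0 to 3) x[n] · ω_4^(1n) where ω_4 = e^(-2πi/4)
= (-3)·ω_4^0 + (-3)·ω_4^1 + (-1)·ω_4^2 + (-2)·ω_4^3

X[1] = -2+1i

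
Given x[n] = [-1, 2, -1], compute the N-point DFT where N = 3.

X[k] = Σ(n=0 to 2) x[n] · ω_3^(nk)
where ω_3 = e^(-2πi/3)

Computing each X[k]:
X[0] = 0
X[1] = -1.5000-2.5981i
X[2] = -1.5000+2.5981i

X = [0, -1.5000-2.5981i, -1.5000+2.5981i]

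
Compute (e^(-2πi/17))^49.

Since ω_17^17 = 1, powers reduce modulo 17.
49 mod 17 = 15
So ω_17^49 = ω_17^15 = e^(-2πi·15/17)

ω_17^49 = ω_17^15 = 0.7390+0.6737i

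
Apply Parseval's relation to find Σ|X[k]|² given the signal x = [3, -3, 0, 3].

Parseval: Σ|x[n]|² = (1/N)Σ|X[k]|², so Σ|X[k]|² = N·Σ|x[n]|² = 4·27.0000

Σ|X[k]|² = N·Σ|x[n]|² = 4·27.0000 = 108.0000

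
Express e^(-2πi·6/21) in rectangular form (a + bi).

ω_21^6 = e^(-2πi·6/21)
= cos(-2π·6/21) + i·sin(-2π·6/21)
= cos(-12π/21) + i·sin(-12π/21)

ω_21^6 = cos(-12π/21) + i·sin(-12π/21) = -0.2225-0.9749i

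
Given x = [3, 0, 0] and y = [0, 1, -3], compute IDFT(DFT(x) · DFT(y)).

(x ⊛ y)[n] = Σ(m=0 to 2) x[m] · y[(n-m) mod 3]

Computing each output sample:
(x ⊛ y)[0] = 0
(x ⊛ y)[1] = 3
(x ⊛ y)[2] = -9

x ⊛ y = [0, 3, -9]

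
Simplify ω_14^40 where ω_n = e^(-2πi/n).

Since ω_14^14 = 1, powers reduce modulo 14.
40 mod 14 = 12
So ω_14^40 = ω_14^12 = e^(-2πi·12/14)

ω_14^40 = ω_14^12 = 0.6235+0.7818i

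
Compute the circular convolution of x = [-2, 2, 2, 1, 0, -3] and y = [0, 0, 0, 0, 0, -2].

(x ⊛ y)[n] = Σ(m=0 to 5) x[m] · y[(n-m) mod 6]

Computing each output sample:
(x ⊛ y)[0] = -4
(x ⊛ y)[1] = -4
(x ⊛ y)[2] = -2
(x ⊛ y)[3] = 0
(x ⊛ y)[4] = 6
(x ⊛ y)[5] = 4

x ⊛ y = [-4, -4, -2, 0, 6, 4]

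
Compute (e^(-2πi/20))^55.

Since ω_20^20 = 1, powers reduce modulo 20.
55 mod 20 = 15
So ω_20^55 = ω_20^15 = e^(-2πi·15/20)

ω_20^55 = ω_20^15 = 1i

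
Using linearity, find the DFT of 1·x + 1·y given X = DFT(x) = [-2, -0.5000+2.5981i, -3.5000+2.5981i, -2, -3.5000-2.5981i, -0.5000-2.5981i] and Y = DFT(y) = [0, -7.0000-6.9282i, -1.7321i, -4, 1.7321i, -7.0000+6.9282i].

By linearity: DFT(1x + 1y) = 1·DFT(x) + 1·DFT(y)
= 1·[-2, -0.5000+2.5981i, -3.5000+2.5981i, -2, -3.5000-2.5981i, -0.5000-2.5981i] + 1·[0, -7.0000-6.9282i, -1.7321i, -4, 1.7321i, -7.0000+6.9282i]

Computing element-wise:
Z[0] = 1·(-2) + 1·(0) = -2
Z[1] = 1·(-0.5000+2.5981i) + 1·(-7.0000-6.9282i) = -7.5000-4.3301i
Z[2] = 1·(-3.5000+2.5981i) + 1·(-1.7321i) = -3.5000+0.8660i
Z[3] = 1·(-2) + 1·(-4) = -6
Z[4] = 1·(-3.5000-2.5981i) + 1·(1.7321i) = -3.5000-0.8660i
Z[5] = 1·(-0.5000-2.5981i) + 1·(-7.0000+6.9282i) = -7.5000+4.3301i

DFT(1x + 1y) = 1·X + 1·Y = [-2, -7.5000-4.3301i, -3.5000+0.8660i, -6, -3.5000-0.8660i, -7.5000+4.3301i]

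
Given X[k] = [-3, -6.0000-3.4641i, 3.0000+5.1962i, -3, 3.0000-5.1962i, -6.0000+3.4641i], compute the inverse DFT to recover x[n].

x[n] = (1/6) Σ(k=0 to 5) X[k] · e^(2πikn/6)

Computing each x[n]:
x[0] = -2
x[1] = -2
x[2] = 2
x[3] = 3
x[4] = -3
x[5] = -1

x = [-2, -2, 2, 3, -3, -1]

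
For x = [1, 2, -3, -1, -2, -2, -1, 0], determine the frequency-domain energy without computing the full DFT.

Parseval: Σ|x[n]|² = (1/N)Σ|X[k]|², so Σ|X[k]|² = N·Σ|x[n]|² = 8·24.0000

Σ|X[k]|² = N·Σ|x[n]|² = 8·24.0000 = 192.0000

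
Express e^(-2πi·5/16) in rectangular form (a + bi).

ω_16^5 = e^(-2πi·5/16)
= cos(-2π·5/16) + i·sin(-2π·5/16)
= cos(-10π/16) + i·sin(-10π/16)

ω_16^5 = cos(-10π/16) + i·sin(-10π/16) = -0.3827-0.9239i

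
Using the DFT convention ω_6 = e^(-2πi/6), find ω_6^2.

ω_6^2 = e^(-2πi·2/6)
= cos(-2π·2/6) + i·sin(-2π·2/6)
= cos(-4π/6) + i·sin(-4π/6)

ω_6^2 = cos(-4π/6) + i·sin(-4π/6) = -0.5000-0.8660i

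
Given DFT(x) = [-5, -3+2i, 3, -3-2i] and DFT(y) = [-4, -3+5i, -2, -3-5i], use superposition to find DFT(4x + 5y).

By linearity: DFT(4x + 5y) = 4·DFT(x) + 5·DFT(y)
= 4·[-5, -3+2i, 3, -3-2i] + 5·[-4, -3+5i, -2, -3-5i]

Computing element-wise:
Z[0] = 4·(-5) + 5·(-4) = -40
Z[1] = 4·(-3+2i) + 5·(-3+5i) = -27+33i
Z[2] = 4·(3) + 5·(-2) = 2
Z[3] = 4·(-3-2i) + 5·(-3-5i) = -27-33i

DFT(4x + 5y) = 4·X + 5·Y = [-40, -27+33i, 2, -27-33i]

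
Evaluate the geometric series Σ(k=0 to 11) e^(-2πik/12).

Sum of all nth roots of unity equals 0 for n > 1 (geometric series with r ≠ 1).

0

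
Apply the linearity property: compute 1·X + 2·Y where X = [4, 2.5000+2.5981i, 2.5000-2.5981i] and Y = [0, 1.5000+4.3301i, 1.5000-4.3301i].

By linearity: DFT(1x + 2y) = 1·DFT(x) + 2·DFT(y)
= 1·[4, 2.5000+2.5981i, 2.5000-2.5981i] + 2·[0, 1.5000+4.3301i, 1.5000-4.3301i]

Computing element-wise:
Z[0] = 1·(4) + 2·(0) = 4
Z[1] = 1·(2.5000+2.5981i) + 2·(1.5000+4.3301i) = 5.5000+11.2583i
Z[2] = 1·(2.5000-2.5981i) + 2·(1.5000-4.3301i) = 5.5000-11.2583i

DFT(1x + 2y) = 1·X + 2·Y = [4, 5.5000+11.2583i, 5.5000-11.2583i]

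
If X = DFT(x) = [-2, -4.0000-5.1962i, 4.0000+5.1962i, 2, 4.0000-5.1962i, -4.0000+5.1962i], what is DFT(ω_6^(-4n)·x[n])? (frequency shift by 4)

Modulation property: DFT(ω_6^(-4n)·x[n]) = X[(k-4) mod 6], so circularly shift X by 4 positions.

X[k-4] = [4.0000+5.1962i, 2, 4.0000-5.1962i, -4.0000+5.1962i, -2, -4.0000-5.1962i]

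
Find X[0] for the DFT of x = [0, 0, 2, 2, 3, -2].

X[0] = Σ(n=0 to 5) x[n] · ω_6^0 = Σ x[n]
= (0) + (0) + (2) + (2) + (3) + (-2)

X[0] = 5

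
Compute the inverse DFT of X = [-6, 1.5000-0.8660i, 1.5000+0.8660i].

x[n] = (1/3) Σ(k=0 to 2) X[k] · e^(2πikn/3)

Computing each x[n]:
x[0] = -1
x[1] = -2
x[2] = -3

x = [-1, -2, -3]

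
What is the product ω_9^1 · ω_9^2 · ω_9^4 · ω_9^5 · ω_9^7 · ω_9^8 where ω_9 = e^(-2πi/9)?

The primitive 9th roots of unity are ω_9^k for k coprime to 9: k ∈ {1, 2, 4, 5, 7, 8}
Their product equals the constant term of the cyclotomic polynomial Φ_9(x) up to sign.
For n ≥ 3, the product of all primitive nth roots of unity is 1. (For n=1 it is 1; for n=2 it is -1.)

1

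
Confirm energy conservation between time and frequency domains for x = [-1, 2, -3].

Time domain:
Σ|x[n]|² = |-1|² + |2|² + |-3|² = 14.0000

Frequency domain:
(1/3)Σ|X[k]|² = (1/3)(|-2|² + |-0.5000-4.3301i|² + |-0.5000+4.3301i|²) = (1/3)·42.0000 = 14.0000

Both sides agree, confirming Parseval's theorem.

Σ|x[n]|² = (1/N)Σ|X[k]|² = 14.0000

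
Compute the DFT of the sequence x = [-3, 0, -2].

X[k] = Σ(n=0 to 2) x[n] · ω_3^(nk)
where ω_3 = e^(-2πi/3)

Computing each X[k]:
X[0] = -5
X[1] = -2.0000-1.7321i
X[2] = -2.0000+1.7321i

X = [-5, -2.0000-1.7321i, -2.0000+1.7321i]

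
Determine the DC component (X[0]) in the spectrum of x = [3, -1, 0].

X[0] = Σ(n=0 to 2) x[n] · ω_3^0 = Σ x[n]
= (3) + (-1) + (0)

X[0] = 2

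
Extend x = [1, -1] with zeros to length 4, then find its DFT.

Original 2-point DFT: [0, 2]
Zero-padded 4-point DFT provides frequency interpolation.

DFT_4([x, 0, ...]) = [0, 1+1i, 2, 1-1i]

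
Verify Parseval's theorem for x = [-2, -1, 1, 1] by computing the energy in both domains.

Time domain:
Σ|x[n]|² = |-2|² + |-1|² + |1|² + |1|² = 7.0000

Frequency domain:
(1/4)Σ|X[k]|² = (1/4)(|-1|² + |-3+2i|² + |-1|² + |-3-2i|²) = (1/4)·28.0000 = 7.0000

Both sides agree, confirming Parseval's theorem.

Σ|x[n]|² = (1/N)Σ|X[k]|² = 7.0000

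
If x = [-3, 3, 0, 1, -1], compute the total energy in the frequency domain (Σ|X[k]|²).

Parseval: Σ|x[n]|² = (1/N)Σ|X[k]|², so Σ|X[k]|² = N·Σ|x[n]|² = 5·20.0000

Σ|X[k]|² = N·Σ|x[n]|² = 5·20.0000 = 100.0000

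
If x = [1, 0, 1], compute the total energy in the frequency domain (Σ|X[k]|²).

Parseval: Σ|x[n]|² = (1/N)Σ|X[k]|², so Σ|X[k]|² = N·Σ|x[n]|² = 3·2.0000

Σ|X[k]|² = N·Σ|x[n]|² = 3·2.0000 = 6.0000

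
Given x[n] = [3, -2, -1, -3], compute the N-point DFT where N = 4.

X[k] = Σ(n=0 to 3) x[n] · ω_4^(nk)
where ω_4 = e^(-2πi/4)

Computing each X[k]:
X[0] = -3
X[1] = 4-1i
X[2] = 7
X[3] = 4+1i

X = [-3, 4-1i, 7, 4+1i]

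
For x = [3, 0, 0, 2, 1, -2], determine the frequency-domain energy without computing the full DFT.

Parseval: Σ|x[n]|² = (1/N)Σ|X[k]|², so Σ|X[k]|² = N·Σ|x[n]|² = 6·18.0000

Σ|X[k]|² = N·Σ|x[n]|² = 6·18.0000 = 108.0000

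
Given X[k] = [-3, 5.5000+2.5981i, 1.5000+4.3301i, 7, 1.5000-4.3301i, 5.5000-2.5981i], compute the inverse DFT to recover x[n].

x[n] = (1/6) Σ(k=0 to 5) X[k] · e^(2πikn/6)

Computing each x[n]:
x[0] = 3
x[1] = -3
x[2] = 0
x[3] = -3
x[4] = -1
x[5] = 1

x = [3, -3, 0, -3, -1, 1]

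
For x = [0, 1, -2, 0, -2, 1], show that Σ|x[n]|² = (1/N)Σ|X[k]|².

Time domain:
Σ|x[n]|² = |0|² + |1|² + |-2|² + |0|² + |-2|² + |1|² = 10.0000

Frequency domain:
(1/6)Σ|X[k]|² = (1/6)(|-2|² + |3|² + |1|² + |-6|² + |1|² + |3|²) = (1/6)·60.0000 = 10.0000

Both sides agree, confirming Parseval's theorem.

Σ|x[n]|² = (1/N)Σ|X[k]|² = 10.0000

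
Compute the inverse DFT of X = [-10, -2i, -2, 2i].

x[n] = (1/4) Σ(k=0 to 3) X[k] · e^(2πikn/4)

Computing each x[n]:
x[0] = -3
x[1] = -1
x[2] = -3
x[3] = -3

x = [-3, -1, -3, -3]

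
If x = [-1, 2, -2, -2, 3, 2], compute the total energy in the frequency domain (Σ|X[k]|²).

Parseval: Σ|x[n]|² = (1/N)Σ|X[k]|², so Σ|X[k]|² = N·Σ|x[n]|² = 6·26.0000

Σ|X[k]|² = N·Σ|x[n]|² = 6·26.0000 = 156.0000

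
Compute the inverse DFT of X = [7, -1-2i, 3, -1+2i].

x[n] = (1/4) Σ(k=0 to 3) X[k] · e^(2πikn/4)

Computing each x[n]:
x[0] = 2
x[1] = 2
x[2] = 3
x[3] = 0

x = [2, 2, 3, 0]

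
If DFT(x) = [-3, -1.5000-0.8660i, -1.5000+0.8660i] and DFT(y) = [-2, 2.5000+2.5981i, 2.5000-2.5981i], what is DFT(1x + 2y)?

By linearity: DFT(1x + 2y) = 1·DFT(x) + 2·DFT(y)
= 1·[-3, -1.5000-0.8660i, -1.5000+0.8660i] + 2·[-2, 2.5000+2.5981i, 2.5000-2.5981i]

Computing element-wise:
Z[0] = 1·(-3) + 2·(-2) = -7
Z[1] = 1·(-1.5000-0.8660i) + 2·(2.5000+2.5981i) = 3.5000+4.3302i
Z[2] = 1·(-1.5000+0.8660i) + 2·(2.5000-2.5981i) = 3.5000-4.3302i

DFT(1x + 2y) = 1·X + 2·Y = [-7, 3.5000+4.3302i, 3.5000-4.3302i]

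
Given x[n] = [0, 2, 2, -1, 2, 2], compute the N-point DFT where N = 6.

X[k] = Σ(n=0 to 5) x[n] · ω_6^(nk)
where ω_6 = e^(-2πi/6)

Computing each X[k]:
X[0] = 7
X[1] = 1
X[2] = -5
X[3] = 1
X[4] = -5
X[5] = 1

X = [7, 1, -5, 1, -5, 1]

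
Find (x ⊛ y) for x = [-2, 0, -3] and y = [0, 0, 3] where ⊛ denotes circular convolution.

(x ⊛ y)[n] = Σ(m=0 to 2) x[m] · y[(n-m) mod 3]

Computing each output sample:
(x ⊛ y)[0] = 0
(x ⊛ y)[1] = -9
(x ⊛ y)[2] = -6

x ⊛ y = [0, -9, -6]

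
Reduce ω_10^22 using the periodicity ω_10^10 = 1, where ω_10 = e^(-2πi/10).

Since ω_10^10 = 1, powers reduce modulo 10.
22 mod 10 = 2
So ω_10^22 = ω_10^2 = e^(-2πi·2/10)

ω_10^22 = ω_10^2 = 0.3090-0.9511i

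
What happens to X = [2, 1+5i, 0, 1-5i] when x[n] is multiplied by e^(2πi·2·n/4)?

Modulation property: DFT(ω_4^(-2n)·x[n]) = X[(k-2) mod 4], so circularly shift X by 2 positions.

X[k-2] = [0, 1-5i, 2, 1+5i]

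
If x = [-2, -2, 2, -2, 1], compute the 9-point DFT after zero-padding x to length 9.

Original 5-point DFT: [-3, -2.3090+0.5020i, -1.1910+5.5676i, -1.1910-5.5676i, -2.3090-0.5020i]
Zero-padded 9-point DFT provides frequency interpolation.

DFT_9([x, 0, ...]) = [-3, -3.1245+0.7060i, -2.4606+0.1963i, -4.5000+2.5981i, 2.5851+4.6865i, 2.5851-4.6865i, -4.5000-2.5981i, -2.4606-0.1963i, -3.1245-0.7060i]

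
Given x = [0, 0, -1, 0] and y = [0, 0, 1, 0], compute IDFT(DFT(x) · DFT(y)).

(x ⊛ y)[n] = Σ(m=0 to 3) x[m] · y[(n-m) mod 4]

Computing each output sample:
(x ⊛ y)[0] = -1
(x ⊛ y)[1] = 0
(x ⊛ y)[2] = 0
(x ⊛ y)[3] = 0

x ⊛ y = [-1, 0, 0, 0]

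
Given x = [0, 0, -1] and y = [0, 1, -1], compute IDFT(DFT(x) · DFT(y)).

(x ⊛ y)[n] = Σ(m=0 to 2) x[m] · y[(n-m) mod 3]

Computing each output sample:
(x ⊛ y)[0] = -1
(x ⊛ y)[1] = 1
(x ⊛ y)[2] = 0

x ⊛ y = [-1, 1, 0]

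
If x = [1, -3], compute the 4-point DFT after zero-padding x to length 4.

Original 2-point DFT: [-2, 4]
Zero-padded 4-point DFT provides frequency interpolation.

DFT_4([x, 0, ...]) = [-2, 1+3i, 4, 1-3i]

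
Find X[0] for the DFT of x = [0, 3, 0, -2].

X[0] = Σ(n=0 to 3) x[n] · ω_4^0 = Σ x[n]
= (0) + (3) + (0) + (-2)

X[0] = 1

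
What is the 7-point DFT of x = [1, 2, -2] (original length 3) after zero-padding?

Original 3-point DFT: [1, 1.0000-3.4641i, 1.0000+3.4641i]
Zero-padded 7-point DFT provides frequency interpolation.

DFT_7([x, 0, ...]) = [1, 2.6920+0.3862i, 2.3569-2.8176i, -2.0489-2.4314i, -2.0489+2.4314i, 2.3569+2.8176i, 2.6920-0.3862i]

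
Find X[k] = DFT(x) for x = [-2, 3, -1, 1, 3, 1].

X[k] = Σ(n=0 to 5) x[n] · ω_6^(nk)
where ω_6 = e^(-2πi/6)

Computing each X[k]:
X[0] = 5
X[1] = -2.0000+1.7321i
X[2] = -4.0000-5.1962i
X[3] = -5
X[4] = -4.0000+5.1962i
X[5] = -2.0000-1.7321i

X = [5, -2.0000+1.7321i, -4.0000-5.1962i, -5, -4.0000+5.1962i, -2.0000-1.7321i]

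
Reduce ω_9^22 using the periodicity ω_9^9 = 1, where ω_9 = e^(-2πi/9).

Since ω_9^9 = 1, powers reduce modulo 9.
22 mod 9 = 4
So ω_9^22 = ω_9^4 = e^(-2πi·4/9)

ω_9^22 = ω_9^4 = -0.9397-0.3420i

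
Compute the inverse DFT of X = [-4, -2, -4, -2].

x[n] = (1/4) Σ(k=0 to 3) X[k] · e^(2πikn/4)

Computing each x[n]:
x[0] = -3
x[1] = 0
x[2] = -1
x[3] = 0

x = [-3, 0, -1, 0]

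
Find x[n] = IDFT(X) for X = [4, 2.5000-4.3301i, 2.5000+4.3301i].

x[n] = (1/3) Σ(k=0 to 2) X[k] · e^(2πikn/3)

Computing each x[n]:
x[0] = 3
x[1] = 3
x[2] = -2

x = [3, 3, -2]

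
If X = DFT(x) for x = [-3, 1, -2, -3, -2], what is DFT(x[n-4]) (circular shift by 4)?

Time shift by 4: X_shifted[k] = ω_5^(4k) · X[k]
Shifted x = [1, -2, -3, -2, -3]

DFT(x[n-4]) = [-9, 3.5000-0.3633i, 3.5000-1.5388i, 3.5000+1.5388i, 3.5000+0.3633i]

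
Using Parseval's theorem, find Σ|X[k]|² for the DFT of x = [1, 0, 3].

Parseval: Σ|x[n]|² = (1/N)Σ|X[k]|², so Σ|X[k]|² = N·Σ|x[n]|² = 3·10.0000

Σ|X[k]|² = N·Σ|x[n]|² = 3·10.0000 = 30.0000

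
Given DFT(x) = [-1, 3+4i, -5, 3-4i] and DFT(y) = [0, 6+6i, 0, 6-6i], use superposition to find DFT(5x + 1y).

By linearity: DFT(5x + 1y) = 5·DFT(x) + 1·DFT(y)
= 5·[-1, 3+4i, -5, 3-4i] + 1·[0, 6+6i, 0, 6-6i]

Computing element-wise:
Z[0] = 5·(-1) + 1·(0) = -5
Z[1] = 5·(3+4i) + 1·(6+6i) = 21+26i
Z[2] = 5·(-5) + 1·(0) = -25
Z[3] = 5·(3-4i) + 1·(6-6i) = 21-26i

DFT(5x + 1y) = 5·X + 1·Y = [-5, 21+26i, -25, 21-26i]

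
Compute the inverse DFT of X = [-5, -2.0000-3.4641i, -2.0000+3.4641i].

x[n] = (1/3) Σ(k=0 to 2) X[k] · e^(2πikn/3)

Computing each x[n]:
x[0] = -3
x[1] = 1
x[2] = -3

x = [-3, 1, -3]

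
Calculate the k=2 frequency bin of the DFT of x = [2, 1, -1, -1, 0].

X[2] = Σ(n=0 to 4) x[n] · ω_5^(2n) where ω_5 = e^(-2πi/5)
= (2)·ω_5^0 + (1)·ω_5^2 + (-1)·ω_5^4 + (-1)·ω_5^6 + (0)·ω_5^8

X[2] = 0.5729-0.5878i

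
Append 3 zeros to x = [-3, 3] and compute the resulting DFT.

Original 2-point DFT: [0, -6]
Zero-padded 5-point DFT provides frequency interpolation.

DFT_5([x, 0, ...]) = [0, -2.0729-2.8532i, -5.4271-1.7634i, -5.4271+1.7634i, -2.0729+2.8532i]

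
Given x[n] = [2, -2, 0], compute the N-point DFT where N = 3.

X[k] = Σ(n=0 to 2) x[n] · ω_3^(nk)
where ω_3 = e^(-2πi/3)

Computing each X[k]:
X[0] = 0
X[1] = 3.0000+1.7321i
X[2] = 3.0000-1.7321i

X = [0, 3.0000+1.7321i, 3.0000-1.7321i]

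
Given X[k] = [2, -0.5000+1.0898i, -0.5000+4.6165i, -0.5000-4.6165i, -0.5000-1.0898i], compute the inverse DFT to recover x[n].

x[n] = (1/5) Σ(k=0 to 4) X[k] · e^(2πikn/5)

Computing each x[n]:
x[0] = 0
x[1] = -1
x[2] = 2
x[3] = -1
x[4] = 2

x = [0, -1, 2, -1, 2]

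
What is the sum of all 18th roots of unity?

Sum of all nth roots of unity equals 0 for n > 1 (geometric series with r ≠ 1).

0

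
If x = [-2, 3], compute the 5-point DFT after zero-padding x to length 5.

Original 2-point DFT: [1, -5]
Zero-padded 5-point DFT provides frequency interpolation.

DFT_5([x, 0, ...]) = [1, -1.0729-2.8532i, -4.4271-1.7634i, -4.4271+1.7634i, -1.0729+2.8532i]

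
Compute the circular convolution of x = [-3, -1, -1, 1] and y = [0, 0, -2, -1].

(x ⊛ y)[n] = Σ(m=0 to 3) x[m] · y[(n-m) mod 4]

Computing each output sample:
(x ⊛ y)[0] = 3
(x ⊛ y)[1] = -1
(x ⊛ y)[2] = 5
(x ⊛ y)[3] = 5

x ⊛ y = [3, -1, 5, 5]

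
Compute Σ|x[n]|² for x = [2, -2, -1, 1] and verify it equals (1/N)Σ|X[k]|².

Time domain:
Σ|x[n]|² = |2|² + |-2|² + |-1|² + |1|² = 10.0000

Frequency domain:
(1/4)Σ|X[k]|² = (1/4)(|0|² + |3+3i|² + |2|² + |3-3i|²) = (1/4)·40.0000 = 10.0000

Both sides agree, confirming Parseval's theorem.

Σ|x[n]|² = (1/N)Σ|X[k]|² = 10.0000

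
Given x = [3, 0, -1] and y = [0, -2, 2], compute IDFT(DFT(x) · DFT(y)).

(x ⊛ y)[n] = Σ(m=0 to 2) x[m] · y[(n-m) mod 3]

Computing each output sample:
(x ⊛ y)[0] = 2
(x ⊛ y)[1] = -8
(x ⊛ y)[2] = 6

x ⊛ y = [2, -8, 6]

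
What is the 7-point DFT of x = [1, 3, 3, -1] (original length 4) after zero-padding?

Original 4-point DFT: [6, -2-4i, 2, -2+4i]
Zero-padded 7-point DFT provides frequency interpolation.

DFT_7([x, 0, ...]) = [6, 3.1039-4.8364i, -2.9940-2.4050i, 0.3901+2.0188i, 0.3901-2.0188i, -2.9940+2.4050i, 3.1039+4.8364i]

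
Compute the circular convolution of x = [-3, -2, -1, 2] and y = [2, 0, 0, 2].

(x ⊛ y)[n] = Σ(m=0 to 3) x[m] · y[(n-m) mod 4]

Computing each output sample:
(x ⊛ y)[0] = -10
(x ⊛ y)[1] = -6
(x ⊛ y)[2] = 2
(x ⊛ y)[3] = -2

x ⊛ y = [-10, -6, 2, -2]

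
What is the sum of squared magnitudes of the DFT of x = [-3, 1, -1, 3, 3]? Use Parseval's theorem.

Parseval: Σ|x[n]|² = (1/N)Σ|X[k]|², so Σ|X[k]|² = N·Σ|x[n]|² = 5·29.0000

Σ|X[k]|² = N·Σ|x[n]|² = 5·29.0000 = 145.0000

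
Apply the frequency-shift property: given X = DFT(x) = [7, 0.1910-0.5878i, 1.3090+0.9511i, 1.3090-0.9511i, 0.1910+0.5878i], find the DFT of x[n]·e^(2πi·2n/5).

Modulation property: DFT(ω_5^(-2n)·x[n]) = X[(k-2) mod 5], so circularly shift X by 2 positions.

X[k-2] = [1.3090-0.9511i, 0.1910+0.5878i, 7, 0.1910-0.5878i, 1.3090+0.9511i]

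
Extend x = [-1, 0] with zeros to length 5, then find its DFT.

Original 2-point DFT: [-1, -1]
Zero-padded 5-point DFT provides frequency interpolation.

DFT_5([x, 0, ...]) = [-1, -1, -1, -1, -1]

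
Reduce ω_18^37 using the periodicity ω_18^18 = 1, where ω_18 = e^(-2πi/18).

Since ω_18^18 = 1, powers reduce modulo 18.
37 mod 18 = 1
So ω_18^37 = ω_18^1 = e^(-2πi·1/18)

ω_18^37 = ω_18^1 = 0.9397-0.3420i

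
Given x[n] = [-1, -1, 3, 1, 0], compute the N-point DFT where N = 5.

X[k] = Σ(n=0 to 4) x[n] · ω_5^(nk)
where ω_5 = e^(-2πi/5)

Computing each X[k]:
X[0] = 2
X[1] = -4.5451-0.2245i
X[2] = 1.0451+2.4899i
X[3] = 1.0451-2.4899i
X[4] = -4.5451+0.2245i

X = [2, -4.5451-0.2245i, 1.0451+2.4899i, 1.0451-2.4899i, -4.5451+0.2245i]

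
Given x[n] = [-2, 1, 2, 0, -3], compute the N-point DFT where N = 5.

X[k] = Σ(n=0 to 4) x[n] · ω_5^(nk)
where ω_5 = e^(-2πi/5)

Computing each X[k]:
X[0] = -2
X[1] = -4.2361-4.9798i
X[2] = 0.2361-0.4490i
X[3] = 0.2361+0.4490i
X[4] = -4.2361+4.9798i

X = [-2, -4.2361-4.9798i, 0.2361-0.4490i, 0.2361+0.4490i, -4.2361+4.9798i]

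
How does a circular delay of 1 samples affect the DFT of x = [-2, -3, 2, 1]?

Time shift by 1: X_shifted[k] = ω_4^(1k) · X[k]
Shifted x = [1, -2, -3, 2]

DFT(x[n-1]) = [-2, 4+4i, -2, 4-4i]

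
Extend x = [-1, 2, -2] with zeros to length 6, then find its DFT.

Original 3-point DFT: [-1, -1.0000-3.4641i, -1.0000+3.4641i]
Zero-padded 6-point DFT provides frequency interpolation.

DFT_6([x, 0, ...]) = [-1, 1, -1.0000-3.4641i, -5, -1.0000+3.4641i, 1]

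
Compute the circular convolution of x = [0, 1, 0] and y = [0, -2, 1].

(x ⊛ y)[n] = Σ(m=0 to 2) x[m] · y[(n-m) mod 3]

Computing each output sample:
(x ⊛ y)[0] = 1
(x ⊛ y)[1] = 0
(x ⊛ y)[2] = -2

x ⊛ y = [1, 0, -2]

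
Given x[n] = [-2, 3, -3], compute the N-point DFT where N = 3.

X[k] = Σ(n=0 to 2) x[n] · ω_3^(nk)
where ω_3 = e^(-2πi/3)

Computing each X[k]:
X[0] = -2
X[1] = -2.0000-5.1962i
X[2] = -2.0000+5.1962i

X = [-2, -2.0000-5.1962i, -2.0000+5.1962i]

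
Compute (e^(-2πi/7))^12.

Since ω_7^7 = 1, powers reduce modulo 7.
12 mod 7 = 5
So ω_7^12 = ω_7^5 = e^(-2πi·5/7)

ω_7^12 = ω_7^5 = -0.2225+0.9749i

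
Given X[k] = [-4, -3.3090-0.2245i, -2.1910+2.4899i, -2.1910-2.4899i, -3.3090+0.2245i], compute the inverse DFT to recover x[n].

x[n] = (1/5) Σ(k=0 to 4) X[k] · e^(2πikn/5)

Computing each x[n]:
x[0] = -3
x[1] = -1
x[2] = 1
x[3] = -1
x[4] = 0

x = [-3, -1, 1, -1, 0]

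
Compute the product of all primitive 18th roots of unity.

The primitive 18th roots of unity are ω_18^k for k coprime to 18: k ∈ {1, 5, 7, 11, 13, 17}
Their product equals the constant term of the cyclotomic polynomial Φ_18(x) up to sign.
For n ≥ 3, the product of all primitive nth roots of unity is 1. (For n=1 it is 1; for n=2 it is -1.)

1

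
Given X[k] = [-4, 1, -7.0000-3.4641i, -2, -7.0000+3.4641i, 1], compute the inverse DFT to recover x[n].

x[n] = (1/6) Σ(k=0 to 5) X[k] · e^(2πikn/6)

Computing each x[n]:
x[0] = -3
x[1] = 2
x[2] = -1
x[3] = -3
x[4] = 1
x[5] = 0

x = [-3, 2, -1, -3, 1, 0]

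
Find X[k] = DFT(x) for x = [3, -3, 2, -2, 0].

X[k] = Σ(n=0 to 4) x[n] · ω_5^(nk)
where ω_5 = e^(-2πi/5)

Computing each X[k]:
X[0] = 0
X[1] = 2.0729+0.5020i
X[2] = 5.4271+5.5676i
X[3] = 5.4271-5.5676i
X[4] = 2.0729-0.5020i

X = [0, 2.0729+0.5020i, 5.4271+5.5676i, 5.4271-5.5676i, 2.0729-0.5020i]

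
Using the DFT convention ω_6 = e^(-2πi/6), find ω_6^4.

ω_6^4 = e^(-2πi·4/6)
= cos(-2π·4/6) + i·sin(-2π·4/6)
= cos(-8π/6) + i·sin(-8π/6)

ω_6^4 = cos(-8π/6) + i·sin(-8π/6) = -0.5000+0.8660i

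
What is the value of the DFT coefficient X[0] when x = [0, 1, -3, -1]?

X[0] = Σ(n=0 to 3) x[n] · ω_4^0 = Σ x[n]
= (0) + (1) + (-3) + (-1)

X[0] = -3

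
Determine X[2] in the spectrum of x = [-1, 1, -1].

X[2] = Σ(n=0 to 2) x[n] · ω_3^(2n) where ω_3 = e^(-2πi/3)
= (-1)·ω_3^0 + (1)·ω_3^2 + (-1)·ω_3^4

X[2] = -1.0000+1.7321i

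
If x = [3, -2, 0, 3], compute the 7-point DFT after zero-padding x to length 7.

Original 4-point DFT: [4, 3+5i, 2, 3-5i]
Zero-padded 7-point DFT provides frequency interpolation.

DFT_7([x, 0, ...]) = [4, -0.9499+0.2620i, 5.3155+4.2954i, 4.1344-2.0570i, 4.1344+2.0570i, 5.3155-4.2954i, -0.9499-0.2620i]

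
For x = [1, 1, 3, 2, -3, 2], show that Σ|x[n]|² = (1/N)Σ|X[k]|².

Time domain:
Σ|x[n]|² = |1|² + |1|² + |3|² + |2|² + |-3|² + |2|² = 28.0000

Frequency domain:
(1/6)Σ|X[k]|² = (1/6)(|6|² + |0.5000-4.3301i|² + |1.5000+6.0622i|² + |-4|² + |1.5000-6.0622i|² + |0.5000+4.3301i|²) = (1/6)·168.0000 = 28.0000

Both sides agree, confirming Parseval's theorem.

Σ|x[n]|² = (1/N)Σ|X[k]|² = 28.0000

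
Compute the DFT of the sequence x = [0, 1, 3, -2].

X[k] = Σ(n=0 to 3) x[n] · ω_4^(nk)
where ω_4 = e^(-2πi/4)

Computing each X[k]:
X[0] = 2
X[1] = -3-3i
X[2] = 4
X[3] = -3+3i

X = [2, -3-3i, 4, -3+3i]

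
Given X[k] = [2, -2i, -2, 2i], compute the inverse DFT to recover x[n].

x[n] = (1/4) Σ(k=0 to 3) X[k] · e^(2πikn/4)

Computing each x[n]:
x[0] = 0
x[1] = 2
x[2] = 0
x[3] = 0

x = [0, 2, 0, 0]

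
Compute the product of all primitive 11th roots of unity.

The primitive 11th roots of unity are ω_11^k for k coprime to 11: k ∈ {1, 2, 3, 4, 5, 6, 7, 8, 9, 10}
Their product equals the constant term of the cyclotomic polynomial Φ_11(x) up to sign.
For n ≥ 3, the product of all primitive nth roots of unity is 1. (For n=1 it is 1; for n=2 it is -1.)

1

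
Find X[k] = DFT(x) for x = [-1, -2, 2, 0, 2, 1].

X[k] = Σ(n=0 to 5) x[n] · ω_6^(nk)
where ω_6 = e^(-2πi/6)

Computing each X[k]:
X[0] = 2
X[1] = -3.5000+2.5981i
X[2] = -2.5000+2.5981i
X[3] = 4
X[4] = -2.5000-2.5981i
X[5] = -3.5000-2.5981i

X = [2, -3.5000+2.5981i, -2.5000+2.5981i, 4, -2.5000-2.5981i, -3.5000-2.5981i]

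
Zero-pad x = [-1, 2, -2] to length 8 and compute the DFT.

Original 3-point DFT: [-1, -1.0000-3.4641i, -1.0000+3.4641i]
Zero-padded 8-point DFT provides frequency interpolation.

DFT_8([x, 0, ...]) = [-1, 0.4142+0.5858i, 1-2i, -2.4142-3.4142i, -5, -2.4142+3.4142i, 1+2i, 0.4142-0.5858i]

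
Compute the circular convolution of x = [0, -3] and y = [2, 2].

(x ⊛ y)[n] = Σ(m=0 to 1) x[m] · y[(n-m) mod 2]

Computing each output sample:
(x ⊛ y)[0] = -6
(x ⊛ y)[1] = -6

x ⊛ y = [-6, -6]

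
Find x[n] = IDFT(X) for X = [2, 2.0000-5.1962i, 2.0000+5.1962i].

x[n] = (1/3) Σ(k=0 to 2) X[k] · e^(2πikn/3)

Computing each x[n]:
x[0] = 2
x[1] = 3
x[2] = -3

x = [2, 3, -3]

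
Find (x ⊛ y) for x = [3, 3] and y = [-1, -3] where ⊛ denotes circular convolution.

(x ⊛ y)[n] = Σ(m=0 to 1) x[m] · y[(n-m) mod 2]

Computing each output sample:
(x ⊛ y)[0] = -12
(x ⊛ y)[1] = -12

x ⊛ y = [-12, -12]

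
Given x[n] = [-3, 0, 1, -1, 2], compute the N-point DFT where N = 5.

X[k] = Σ(n=0 to 4) x[n] · ω_5^(nk)
where ω_5 = e^(-2πi/5)

Computing each X[k]:
X[0] = -1
X[1] = -2.3820+0.7265i
X[2] = -4.6180+3.0777i
X[3] = -4.6180-3.0777i
X[4] = -2.3820-0.7265i

X = [-1, -2.3820+0.7265i, -4.6180+3.0777i, -4.6180-3.0777i, -2.3820-0.7265i]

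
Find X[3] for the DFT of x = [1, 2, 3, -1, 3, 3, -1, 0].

X[3] = Σ(n=0 to 7) x[n] · ω_8^(3n) where ω_8 = e^(-2πi/8)
= (1)·ω_8^0 + (2)·ω_8^3 + (3)·ω_8^6 + (-1)·ω_8^9 + (3)·ω_8^12 + (3)·ω_8^15 + (-1)·ω_8^18 + (0)·ω_8^21

X[3] = -2.0000+5.4142i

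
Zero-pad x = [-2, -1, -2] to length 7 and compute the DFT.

Original 3-point DFT: [-5, -0.5000-0.8660i, -0.5000+0.8660i]
Zero-padded 7-point DFT provides frequency interpolation.

DFT_7([x, 0, ...]) = [-5, -2.1784+2.7317i, 0.0245+0.1072i, -2.3460-1.1298i, -2.3460+1.1298i, 0.0245-0.1072i, -2.1784-2.7317i]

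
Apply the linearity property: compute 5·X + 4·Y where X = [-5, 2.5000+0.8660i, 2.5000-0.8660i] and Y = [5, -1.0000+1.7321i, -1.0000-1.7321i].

By linearity: DFT(5x + 4y) = 5·DFT(x) + 4·DFT(y)
= 5·[-5, 2.5000+0.8660i, 2.5000-0.8660i] + 4·[5, -1.0000+1.7321i, -1.0000-1.7321i]

Computing element-wise:
Z[0] = 5·(-5) + 4·(5) = -5
Z[1] = 5·(2.5000+0.8660i) + 4·(-1.0000+1.7321i) = 8.5000+11.2584i
Z[2] = 5·(2.5000-0.8660i) + 4·(-1.0000-1.7321i) = 8.5000-11.2584i

DFT(5x + 4y) = 5·X + 4·Y = [-5, 8.5000+11.2584i, 8.5000-11.2584i]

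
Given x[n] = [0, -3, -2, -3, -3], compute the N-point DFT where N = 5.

X[k] = Σ(n=0 to 4) x[n] · ω_5^(nk)
where ω_5 = e^(-2πi/5)

Computing each X[k]:
X[0] = -11
X[1] = 2.1910-0.5878i
X[2] = 3.3090+0.9511i
X[3] = 3.3090-0.9511i
X[4] = 2.1910+0.5878i

X = [-11, 2.1910-0.5878i, 3.3090+0.9511i, 3.3090-0.9511i, 2.1910+0.5878i]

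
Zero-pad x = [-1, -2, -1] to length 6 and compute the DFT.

Original 3-point DFT: [-4, 0.5000+0.8660i, 0.5000-0.8660i]
Zero-padded 6-point DFT provides frequency interpolation.

DFT_6([x, 0, ...]) = [-4, -1.5000+2.5981i, 0.5000+0.8660i, 0, 0.5000-0.8660i, -1.5000-2.5981i]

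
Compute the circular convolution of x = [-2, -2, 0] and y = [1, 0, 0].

(x ⊛ y)[n] = Σ(m=0 to 2) x[m] · y[(n-m) mod 3]

Computing each output sample:
(x ⊛ y)[0] = -2
(x ⊛ y)[1] = -2
(x ⊛ y)[2] = 0

x ⊛ y = [-2, -2, 0]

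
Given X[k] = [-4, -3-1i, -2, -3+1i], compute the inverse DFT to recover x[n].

x[n] = (1/4) Σ(k=0 to 3) X[k] · e^(2πikn/4)

Computing each x[n]:
x[0] = -3
x[1] = 0
x[2] = 0
x[3] = -1

x = [-3, 0, 0, -1]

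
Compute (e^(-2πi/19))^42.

Since ω_19^19 = 1, powers reduce modulo 19.
42 mod 19 = 4
So ω_19^42 = ω_19^4 = e^(-2πi·4/19)

ω_19^42 = ω_19^4 = 0.2455-0.9694i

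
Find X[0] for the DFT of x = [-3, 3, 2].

X[0] = Σ(n=0 to 2) x[n] · ω_3^0 = Σ x[n]
= (-3) + (3) + (2)

X[0] = 2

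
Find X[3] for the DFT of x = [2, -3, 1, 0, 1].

X[3] = Σ(n=0 to 4) x[n] · ω_5^(3n) where ω_5 = e^(-2πi/5)
= (2)·ω_5^0 + (-3)·ω_5^3 + (1)·ω_5^6 + (0)·ω_5^9 + (1)·ω_5^12

X[3] = 3.9271-3.3022i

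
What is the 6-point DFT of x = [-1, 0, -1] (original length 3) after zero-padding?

Original 3-point DFT: [-2, -0.5000-0.8660i, -0.5000+0.8660i]
Zero-padded 6-point DFT provides frequency interpolation.

DFT_6([x, 0, ...]) = [-2, -0.5000+0.8660i, -0.5000-0.8660i, -2, -0.5000+0.8660i, -0.5000-0.8660i]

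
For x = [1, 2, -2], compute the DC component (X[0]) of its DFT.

X[0] = Σ(n=0 to 2) x[n] · ω_3^0 = Σ x[n]
= (1) + (2) + (-2)

X[0] = 1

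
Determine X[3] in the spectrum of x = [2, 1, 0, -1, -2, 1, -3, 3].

X[3] = Σ(n=0 to 7) x[n] · ω_8^(3n) where ω_8 = e^(-2πi/8)
= (2)·ω_8^0 + (1)·ω_8^3 + (0)·ω_8^6 + (-1)·ω_8^9 + (-2)·ω_8^12 + (1)·ω_8^15 + (-3)·ω_8^18 + (3)·ω_8^21

X[3] = 1.1716+5.8284i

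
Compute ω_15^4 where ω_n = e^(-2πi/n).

ω_15^4 = e^(-2πi·4/15)
= cos(-2π·4/15) + i·sin(-2π·4/15)
= cos(-8π/15) + i·sin(-8π/15)

ω_15^4 = cos(-8π/15) + i·sin(-8π/15) = -0.1045-0.9945i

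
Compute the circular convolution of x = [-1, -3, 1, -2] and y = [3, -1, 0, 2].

(x ⊛ y)[n] = Σ(m=0 to 3) x[m] · y[(n-m) mod 4]

Computing each output sample:
(x ⊛ y)[0] = -7
(x ⊛ y)[1] = -6
(x ⊛ y)[2] = 2
(x ⊛ y)[3] = -9

x ⊛ y = [-7, -6, 2, -9]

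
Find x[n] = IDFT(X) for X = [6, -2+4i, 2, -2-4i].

x[n] = (1/4) Σ(k=0 to 3) X[k] · e^(2πikn/4)

Computing each x[n]:
x[0] = 1
x[1] = -1
x[2] = 3
x[3] = 3

x = [1, -1, 3, 3]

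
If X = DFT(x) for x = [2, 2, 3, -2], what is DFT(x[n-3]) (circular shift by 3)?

Time shift by 3: X_shifted[k] = ω_4^(3k) · X[k]
Shifted x = [2, 3, -2, 2]

DFT(x[n-3]) = [5, 4-1i, -5, 4+1i]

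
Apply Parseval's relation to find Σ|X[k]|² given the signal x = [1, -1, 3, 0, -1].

Parseval: Σ|x[n]|² = (1/N)Σ|X[k]|², so Σ|X[k]|² = N·Σ|x[n]|² = 5·12.0000

Σ|X[k]|² = N·Σ|x[n]|² = 5·12.0000 = 60.0000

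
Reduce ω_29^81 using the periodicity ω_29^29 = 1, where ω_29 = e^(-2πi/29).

Since ω_29^29 = 1, powers reduce modulo 29.
81 mod 29 = 23
So ω_29^81 = ω_29^23 = e^(-2πi·23/29)

ω_29^81 = ω_29^23 = 0.2675+0.9635i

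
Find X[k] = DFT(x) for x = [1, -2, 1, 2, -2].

X[k] = Σ(n=0 to 4) x[n] · ω_5^(nk)
where ω_5 = e^(-2πi/5)

Computing each X[k]:
X[0] = 0
X[1] = -2.6631+0.5878i
X[2] = 5.1631-0.9511i
X[3] = 5.1631+0.9511i
X[4] = -2.6631-0.5878i

X = [0, -2.6631+0.5878i, 5.1631-0.9511i, 5.1631+0.9511i, -2.6631-0.5878i]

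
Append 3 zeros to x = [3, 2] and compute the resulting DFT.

Original 2-point DFT: [5, 1]
Zero-padded 5-point DFT provides frequency interpolation.

DFT_5([x, 0, ...]) = [5, 3.6180-1.9021i, 1.3820-1.1756i, 1.3820+1.1756i, 3.6180+1.9021i]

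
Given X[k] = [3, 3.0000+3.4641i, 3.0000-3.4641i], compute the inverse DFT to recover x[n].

x[n] = (1/3) Σ(k=0 to 2) X[k] · e^(2πikn/3)

Computing each x[n]:
x[0] = 3
x[1] = -2
x[2] = 2

x = [3, -2, 2]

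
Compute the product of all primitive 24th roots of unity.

The primitive 24th roots of unity are ω_24^k for k coprime to 24: k ∈ {1, 5, 7, 11, 13, 17, 19, 23}
Their product equals the constant term of the cyclotomic polynomial Φ_24(x) up to sign.
For n ≥ 3, the product of all primitive nth roots of unity is 1. (For n=1 it is 1; for n=2 it is -1.)

1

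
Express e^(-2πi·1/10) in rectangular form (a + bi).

ω_10^1 = e^(-2πi·1/10)
= cos(-2π·1/10) + i·sin(-2π·1/10)
= cos(-2π/10) + i·sin(-2π/10)

ω_10^1 = cos(-2π/10) + i·sin(-2π/10) = 0.8090-0.5878i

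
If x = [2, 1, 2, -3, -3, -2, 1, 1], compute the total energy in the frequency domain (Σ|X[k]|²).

Parseval: Σ|x[n]|² = (1/N)Σ|X[k]|², so Σ|X[k]|² = N·Σ|x[n]|² = 8·33.0000

Σ|X[k]|² = N·Σ|x[n]|² = 8·33.0000 = 264.0000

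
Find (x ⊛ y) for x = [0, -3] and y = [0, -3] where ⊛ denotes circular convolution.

(x ⊛ y)[n] = Σ(m=0 to 1) x[m] · y[(n-m) mod 2]

Computing each output sample:
(x ⊛ y)[0] = 9
(x ⊛ y)[1] = 0

x ⊛ y = [9, 0]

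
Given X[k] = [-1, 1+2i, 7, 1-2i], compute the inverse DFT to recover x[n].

x[n] = (1/4) Σ(k=0 to 3) X[k] · e^(2πikn/4)

Computing each x[n]:
x[0] = 2
x[1] = -3
x[2] = 1
x[3] = -1

x = [2, -3, 1, -1]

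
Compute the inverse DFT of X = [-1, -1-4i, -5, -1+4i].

x[n] = (1/4) Σ(k=0 to 3) X[k] · e^(2πikn/4)

Computing each x[n]:
x[0] = -2
x[1] = 3
x[2] = -1
x[3] = -1

x = [-2, 3, -1, -1]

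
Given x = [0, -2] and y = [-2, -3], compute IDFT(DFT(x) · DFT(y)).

(x ⊛ y)[n] = Σ(m=0 to 1) x[m] · y[(n-m) mod 2]

Computing each output sample:
(x ⊛ y)[0] = 6
(x ⊛ y)[1] = 4

x ⊛ y = [6, 4]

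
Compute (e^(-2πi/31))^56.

Since ω_31^31 = 1, powers reduce modulo 31.
56 mod 31 = 25
So ω_31^56 = ω_31^25 = e^(-2πi·25/31)

ω_31^56 = ω_31^25 = 0.3473+0.9378i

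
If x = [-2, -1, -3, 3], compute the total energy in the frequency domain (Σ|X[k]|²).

Parseval: Σ|x[n]|² = (1/N)Σ|X[k]|², so Σ|X[k]|² = N·Σ|x[n]|² = 4·23.0000

Σ|X[k]|² = N·Σ|x[n]|² = 4·23.0000 = 92.0000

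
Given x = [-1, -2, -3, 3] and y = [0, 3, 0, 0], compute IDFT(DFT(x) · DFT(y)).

(x ⊛ y)[n] = Σ(m=0 to 3) x[m] · y[(n-m) mod 4]

Computing each output sample:
(x ⊛ y)[0] = 9
(x ⊛ y)[1] = -3
(x ⊛ y)[2] = -6
(x ⊛ y)[3] = -9

x ⊛ y = [9, -3, -6, -9]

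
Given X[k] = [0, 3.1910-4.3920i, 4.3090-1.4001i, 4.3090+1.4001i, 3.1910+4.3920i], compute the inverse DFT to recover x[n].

x[n] = (1/5) Σ(k=0 to 4) X[k] · e^(2πikn/5)

Computing each x[n]:
x[0] = 3
x[1] = 1
x[2] = 0
x[3] = -1
x[4] = -3

x = [3, 1, 0, -1, -3]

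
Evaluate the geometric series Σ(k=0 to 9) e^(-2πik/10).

Sum of all nth roots of unity equals 0 for n > 1 (geometric series with r ≠ 1).

0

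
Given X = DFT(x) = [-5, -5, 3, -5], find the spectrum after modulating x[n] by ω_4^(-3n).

Modulation property: DFT(ω_4^(-3n)·x[n]) = X[(k-3) mod 4], so circularly shift X by 3 positions.

X[k-3] = [-5, 3, -5, -5]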